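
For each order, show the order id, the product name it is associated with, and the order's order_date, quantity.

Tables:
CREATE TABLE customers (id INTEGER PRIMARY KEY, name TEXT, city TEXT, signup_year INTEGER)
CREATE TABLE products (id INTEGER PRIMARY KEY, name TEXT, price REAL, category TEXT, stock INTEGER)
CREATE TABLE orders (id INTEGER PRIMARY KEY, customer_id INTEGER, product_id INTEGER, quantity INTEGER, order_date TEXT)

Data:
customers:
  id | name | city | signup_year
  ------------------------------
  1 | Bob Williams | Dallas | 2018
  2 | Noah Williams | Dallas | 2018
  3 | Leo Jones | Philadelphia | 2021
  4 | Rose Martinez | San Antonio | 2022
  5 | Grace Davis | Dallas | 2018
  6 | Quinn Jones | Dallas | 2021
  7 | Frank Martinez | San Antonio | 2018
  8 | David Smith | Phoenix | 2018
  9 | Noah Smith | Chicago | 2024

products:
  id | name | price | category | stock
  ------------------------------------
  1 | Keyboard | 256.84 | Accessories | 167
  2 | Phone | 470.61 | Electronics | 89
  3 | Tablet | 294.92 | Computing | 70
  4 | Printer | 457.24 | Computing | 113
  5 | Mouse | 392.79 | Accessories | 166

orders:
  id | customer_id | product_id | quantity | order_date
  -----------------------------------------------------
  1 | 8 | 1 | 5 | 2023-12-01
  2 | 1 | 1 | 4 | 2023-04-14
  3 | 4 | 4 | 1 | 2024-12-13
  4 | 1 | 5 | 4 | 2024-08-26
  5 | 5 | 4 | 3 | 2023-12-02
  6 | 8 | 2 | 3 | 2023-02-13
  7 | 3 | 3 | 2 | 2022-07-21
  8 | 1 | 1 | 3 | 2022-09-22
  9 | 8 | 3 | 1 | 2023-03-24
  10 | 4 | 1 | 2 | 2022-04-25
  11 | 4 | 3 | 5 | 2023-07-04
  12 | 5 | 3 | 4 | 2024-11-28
SELECT c.id, p.name AS product, c.order_date, c.quantity FROM orders c JOIN products p ON c.product_id = p.id

Execution result:
id | product | order_date | quantity
1 | Keyboard | 2023-12-01 | 5
2 | Keyboard | 2023-04-14 | 4
3 | Printer | 2024-12-13 | 1
4 | Mouse | 2024-08-26 | 4
5 | Printer | 2023-12-02 | 3
6 | Phone | 2023-02-13 | 3
7 | Tablet | 2022-07-21 | 2
8 | Keyboard | 2022-09-22 | 3
9 | Tablet | 2023-03-24 | 1
10 | Keyboard | 2022-04-25 | 2
11 | Tablet | 2023-07-04 | 5
12 | Tablet | 2024-11-28 | 4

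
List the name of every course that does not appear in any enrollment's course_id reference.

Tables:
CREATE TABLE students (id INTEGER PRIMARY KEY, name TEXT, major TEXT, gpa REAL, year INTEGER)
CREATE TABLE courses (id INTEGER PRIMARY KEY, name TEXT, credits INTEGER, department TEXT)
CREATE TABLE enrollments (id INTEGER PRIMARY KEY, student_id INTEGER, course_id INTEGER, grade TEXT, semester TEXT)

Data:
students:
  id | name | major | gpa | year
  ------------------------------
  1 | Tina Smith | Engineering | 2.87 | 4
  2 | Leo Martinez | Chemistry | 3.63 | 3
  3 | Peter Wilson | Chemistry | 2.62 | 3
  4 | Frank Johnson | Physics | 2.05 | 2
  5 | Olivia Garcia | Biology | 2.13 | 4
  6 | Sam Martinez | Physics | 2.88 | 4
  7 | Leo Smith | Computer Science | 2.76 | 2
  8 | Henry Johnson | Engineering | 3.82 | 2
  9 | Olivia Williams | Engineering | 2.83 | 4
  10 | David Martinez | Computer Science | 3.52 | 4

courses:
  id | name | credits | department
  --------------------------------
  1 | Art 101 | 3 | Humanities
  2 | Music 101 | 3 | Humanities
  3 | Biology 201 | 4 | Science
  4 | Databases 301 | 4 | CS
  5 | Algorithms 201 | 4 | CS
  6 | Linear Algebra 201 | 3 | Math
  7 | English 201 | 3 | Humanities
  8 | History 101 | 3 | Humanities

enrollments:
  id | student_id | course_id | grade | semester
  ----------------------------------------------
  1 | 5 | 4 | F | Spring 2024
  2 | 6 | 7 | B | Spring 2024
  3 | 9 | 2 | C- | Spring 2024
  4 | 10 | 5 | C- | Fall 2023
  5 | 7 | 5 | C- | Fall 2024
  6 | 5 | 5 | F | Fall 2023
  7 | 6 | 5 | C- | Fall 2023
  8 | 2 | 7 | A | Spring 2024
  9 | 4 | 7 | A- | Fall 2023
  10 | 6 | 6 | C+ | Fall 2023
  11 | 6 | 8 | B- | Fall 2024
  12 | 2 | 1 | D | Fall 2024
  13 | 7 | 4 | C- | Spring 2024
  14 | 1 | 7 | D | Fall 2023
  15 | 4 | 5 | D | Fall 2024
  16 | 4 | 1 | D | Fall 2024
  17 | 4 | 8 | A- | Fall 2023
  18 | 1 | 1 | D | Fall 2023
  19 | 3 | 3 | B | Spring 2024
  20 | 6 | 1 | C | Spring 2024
SELECT p.name FROM courses p LEFT JOIN enrollments c ON c.course_id = p.id WHERE c.id IS NULL

Execution result:
(no rows)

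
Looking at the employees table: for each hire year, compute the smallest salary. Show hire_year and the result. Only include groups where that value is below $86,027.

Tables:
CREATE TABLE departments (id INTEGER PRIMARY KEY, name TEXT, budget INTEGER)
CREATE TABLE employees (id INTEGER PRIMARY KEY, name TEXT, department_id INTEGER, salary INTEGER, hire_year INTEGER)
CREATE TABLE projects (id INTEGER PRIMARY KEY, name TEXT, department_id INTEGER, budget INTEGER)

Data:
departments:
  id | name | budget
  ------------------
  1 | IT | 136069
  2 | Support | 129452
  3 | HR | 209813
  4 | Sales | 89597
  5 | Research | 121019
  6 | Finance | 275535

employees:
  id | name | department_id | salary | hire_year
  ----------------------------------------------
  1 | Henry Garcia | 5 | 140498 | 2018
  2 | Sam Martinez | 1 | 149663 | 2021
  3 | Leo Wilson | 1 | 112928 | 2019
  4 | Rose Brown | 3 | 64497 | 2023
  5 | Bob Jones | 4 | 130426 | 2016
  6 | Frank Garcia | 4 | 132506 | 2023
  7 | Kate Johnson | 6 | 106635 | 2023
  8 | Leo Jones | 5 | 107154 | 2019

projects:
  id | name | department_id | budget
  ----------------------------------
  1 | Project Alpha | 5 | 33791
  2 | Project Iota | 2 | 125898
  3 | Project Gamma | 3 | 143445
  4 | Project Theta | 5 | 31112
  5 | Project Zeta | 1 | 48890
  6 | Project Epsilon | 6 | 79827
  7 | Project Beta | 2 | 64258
SELECT hire_year, MIN(salary) AS min_salary FROM employees GROUP BY hire_year HAVING MIN(salary) < 86027

Execution result:
hire_year | min_salary
2023 | 64497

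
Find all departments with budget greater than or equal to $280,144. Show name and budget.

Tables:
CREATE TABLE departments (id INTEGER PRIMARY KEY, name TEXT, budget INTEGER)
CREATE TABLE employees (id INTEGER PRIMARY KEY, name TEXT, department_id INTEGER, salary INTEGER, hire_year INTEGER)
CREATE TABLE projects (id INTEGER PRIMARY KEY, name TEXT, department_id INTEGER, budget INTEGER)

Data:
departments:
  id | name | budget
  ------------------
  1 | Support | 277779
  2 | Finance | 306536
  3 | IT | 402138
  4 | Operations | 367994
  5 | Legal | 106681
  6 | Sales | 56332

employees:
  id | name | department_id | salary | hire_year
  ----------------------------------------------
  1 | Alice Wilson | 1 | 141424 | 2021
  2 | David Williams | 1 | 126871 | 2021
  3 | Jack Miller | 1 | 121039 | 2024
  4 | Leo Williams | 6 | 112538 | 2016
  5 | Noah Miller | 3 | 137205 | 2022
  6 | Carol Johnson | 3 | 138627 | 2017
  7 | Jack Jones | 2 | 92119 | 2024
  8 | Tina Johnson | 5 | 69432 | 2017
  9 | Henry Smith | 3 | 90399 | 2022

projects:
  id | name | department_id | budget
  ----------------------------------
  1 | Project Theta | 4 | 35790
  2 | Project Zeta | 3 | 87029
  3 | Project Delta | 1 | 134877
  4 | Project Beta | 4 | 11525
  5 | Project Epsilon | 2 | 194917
SELECT name, budget FROM departments WHERE budget >= 280144

Execution result:
name | budget
Finance | 306536
IT | 402138
Operations | 367994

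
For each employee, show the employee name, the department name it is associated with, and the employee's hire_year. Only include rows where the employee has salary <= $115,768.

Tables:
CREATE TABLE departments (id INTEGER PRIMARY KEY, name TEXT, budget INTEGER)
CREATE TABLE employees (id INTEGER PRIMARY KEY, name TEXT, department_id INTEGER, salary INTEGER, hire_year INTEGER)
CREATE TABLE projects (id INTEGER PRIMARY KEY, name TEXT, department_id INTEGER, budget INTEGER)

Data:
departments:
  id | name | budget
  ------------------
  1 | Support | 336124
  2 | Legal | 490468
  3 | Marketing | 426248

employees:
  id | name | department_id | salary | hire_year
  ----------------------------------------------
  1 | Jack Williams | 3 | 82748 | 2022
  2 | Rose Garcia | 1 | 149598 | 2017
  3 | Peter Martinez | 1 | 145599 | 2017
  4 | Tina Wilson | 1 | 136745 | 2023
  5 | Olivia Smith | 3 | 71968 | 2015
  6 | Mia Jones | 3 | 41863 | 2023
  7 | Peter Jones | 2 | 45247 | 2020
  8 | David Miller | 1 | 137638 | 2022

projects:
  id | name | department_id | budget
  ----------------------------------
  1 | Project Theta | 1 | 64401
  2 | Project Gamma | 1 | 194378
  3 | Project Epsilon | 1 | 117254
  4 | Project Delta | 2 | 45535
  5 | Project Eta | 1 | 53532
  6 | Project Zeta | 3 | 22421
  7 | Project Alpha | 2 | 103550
SELECT c.name, p.name AS department, c.hire_year FROM employees c JOIN departments p ON c.department_id = p.id WHERE c.salary <= 115768

Execution result:
name | department | hire_year
Jack Williams | Marketing | 2022
Olivia Smith | Marketing | 2015
Mia Jones | Marketing | 2023
Peter Jones | Legal | 2020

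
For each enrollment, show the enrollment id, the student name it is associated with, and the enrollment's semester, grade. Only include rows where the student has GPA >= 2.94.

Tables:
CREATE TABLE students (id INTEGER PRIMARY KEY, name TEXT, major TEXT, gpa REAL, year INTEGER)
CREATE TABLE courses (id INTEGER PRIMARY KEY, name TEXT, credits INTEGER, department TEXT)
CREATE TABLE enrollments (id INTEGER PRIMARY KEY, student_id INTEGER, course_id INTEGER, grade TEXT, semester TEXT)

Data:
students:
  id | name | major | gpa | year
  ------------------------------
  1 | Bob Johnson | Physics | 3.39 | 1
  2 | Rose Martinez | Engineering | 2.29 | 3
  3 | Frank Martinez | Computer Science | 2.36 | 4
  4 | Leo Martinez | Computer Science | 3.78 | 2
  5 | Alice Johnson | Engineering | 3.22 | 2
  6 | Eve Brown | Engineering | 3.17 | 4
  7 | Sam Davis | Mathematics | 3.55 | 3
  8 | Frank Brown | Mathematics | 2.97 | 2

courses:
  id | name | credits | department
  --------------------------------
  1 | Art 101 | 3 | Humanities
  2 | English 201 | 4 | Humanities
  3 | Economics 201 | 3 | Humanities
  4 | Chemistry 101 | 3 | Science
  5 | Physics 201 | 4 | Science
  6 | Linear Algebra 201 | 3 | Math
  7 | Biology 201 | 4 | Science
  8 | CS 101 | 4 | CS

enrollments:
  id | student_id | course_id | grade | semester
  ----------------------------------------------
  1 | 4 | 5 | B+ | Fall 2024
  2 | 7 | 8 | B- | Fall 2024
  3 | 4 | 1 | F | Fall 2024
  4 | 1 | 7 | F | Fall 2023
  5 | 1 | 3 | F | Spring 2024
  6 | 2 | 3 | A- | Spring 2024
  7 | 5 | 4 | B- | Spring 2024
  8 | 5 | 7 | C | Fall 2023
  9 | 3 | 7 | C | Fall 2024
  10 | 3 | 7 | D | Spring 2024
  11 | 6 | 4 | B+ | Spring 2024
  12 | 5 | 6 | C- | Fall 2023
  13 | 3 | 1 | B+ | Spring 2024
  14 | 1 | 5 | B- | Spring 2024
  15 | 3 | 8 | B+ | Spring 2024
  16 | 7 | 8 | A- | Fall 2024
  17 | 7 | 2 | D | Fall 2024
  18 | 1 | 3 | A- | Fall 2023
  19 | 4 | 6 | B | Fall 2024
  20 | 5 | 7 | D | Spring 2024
SELECT c.id, p.name AS student, c.semester, c.grade FROM enrollments c JOIN students p ON c.student_id = p.id WHERE p.gpa >= 2.94

Execution result:
id | student | semester | grade
1 | Leo Martinez | Fall 2024 | B+
2 | Sam Davis | Fall 2024 | B-
3 | Leo Martinez | Fall 2024 | F
4 | Bob Johnson | Fall 2023 | F
5 | Bob Johnson | Spring 2024 | F
7 | Alice Johnson | Spring 2024 | B-
8 | Alice Johnson | Fall 2023 | C
11 | Eve Brown | Spring 2024 | B+
12 | Alice Johnson | Fall 2023 | C-
14 | Bob Johnson | Spring 2024 | B-
16 | Sam Davis | Fall 2024 | A-
17 | Sam Davis | Fall 2024 | D
18 | Bob Johnson | Fall 2023 | A-
19 | Leo Martinez | Fall 2024 | B
20 | Alice Johnson | Spring 2024 | D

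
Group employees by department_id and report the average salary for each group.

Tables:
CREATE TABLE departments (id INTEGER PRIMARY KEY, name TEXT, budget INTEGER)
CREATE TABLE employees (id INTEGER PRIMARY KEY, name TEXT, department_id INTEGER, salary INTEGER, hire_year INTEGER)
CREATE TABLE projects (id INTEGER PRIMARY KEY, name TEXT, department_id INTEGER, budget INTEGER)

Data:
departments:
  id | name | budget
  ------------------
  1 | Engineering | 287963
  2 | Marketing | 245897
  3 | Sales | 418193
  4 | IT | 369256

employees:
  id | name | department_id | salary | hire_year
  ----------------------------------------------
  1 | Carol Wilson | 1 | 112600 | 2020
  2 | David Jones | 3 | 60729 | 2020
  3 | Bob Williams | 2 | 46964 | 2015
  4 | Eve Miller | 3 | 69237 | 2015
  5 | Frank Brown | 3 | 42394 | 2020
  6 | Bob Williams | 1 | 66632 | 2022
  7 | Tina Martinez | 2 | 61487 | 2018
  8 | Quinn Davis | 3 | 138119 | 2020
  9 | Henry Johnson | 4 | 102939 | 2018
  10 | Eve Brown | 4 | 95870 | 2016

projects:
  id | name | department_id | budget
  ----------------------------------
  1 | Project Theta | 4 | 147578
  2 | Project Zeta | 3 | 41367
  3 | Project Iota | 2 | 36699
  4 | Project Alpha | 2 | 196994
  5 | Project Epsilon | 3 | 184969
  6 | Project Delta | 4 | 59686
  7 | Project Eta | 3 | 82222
SELECT department_id, AVG(salary) AS avg_salary FROM employees GROUP BY department_id

Execution result:
department_id | avg_salary
1 | 89616.00
2 | 54225.50
3 | 77619.75
4 | 99404.50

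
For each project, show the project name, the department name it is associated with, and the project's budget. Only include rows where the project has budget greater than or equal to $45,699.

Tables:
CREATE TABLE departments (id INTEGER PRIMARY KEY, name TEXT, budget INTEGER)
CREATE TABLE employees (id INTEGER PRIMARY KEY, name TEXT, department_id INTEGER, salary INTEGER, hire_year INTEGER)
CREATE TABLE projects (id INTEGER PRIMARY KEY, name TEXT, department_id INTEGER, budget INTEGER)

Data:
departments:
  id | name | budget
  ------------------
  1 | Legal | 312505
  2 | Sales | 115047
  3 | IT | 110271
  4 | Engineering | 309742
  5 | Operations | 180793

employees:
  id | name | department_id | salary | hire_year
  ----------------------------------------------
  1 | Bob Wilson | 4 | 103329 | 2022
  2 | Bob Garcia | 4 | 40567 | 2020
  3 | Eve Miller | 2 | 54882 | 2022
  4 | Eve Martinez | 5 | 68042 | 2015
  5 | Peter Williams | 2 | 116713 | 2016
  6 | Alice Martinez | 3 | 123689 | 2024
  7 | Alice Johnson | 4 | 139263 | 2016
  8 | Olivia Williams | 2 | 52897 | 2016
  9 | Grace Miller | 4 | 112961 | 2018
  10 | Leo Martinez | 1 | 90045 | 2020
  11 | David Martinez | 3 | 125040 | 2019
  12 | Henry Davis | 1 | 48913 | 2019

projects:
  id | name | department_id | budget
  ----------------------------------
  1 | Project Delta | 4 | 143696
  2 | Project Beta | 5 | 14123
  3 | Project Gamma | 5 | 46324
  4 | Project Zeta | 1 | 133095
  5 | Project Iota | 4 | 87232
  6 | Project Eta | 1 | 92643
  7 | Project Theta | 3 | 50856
SELECT c.name, p.name AS department, c.budget FROM projects c JOIN departments p ON c.department_id = p.id WHERE c.budget >= 45699

Execution result:
name | department | budget
Project Delta | Engineering | 143696
Project Gamma | Operations | 46324
Project Zeta | Legal | 133095
Project Iota | Engineering | 87232
Project Eta | Legal | 92643
Project Theta | IT | 50856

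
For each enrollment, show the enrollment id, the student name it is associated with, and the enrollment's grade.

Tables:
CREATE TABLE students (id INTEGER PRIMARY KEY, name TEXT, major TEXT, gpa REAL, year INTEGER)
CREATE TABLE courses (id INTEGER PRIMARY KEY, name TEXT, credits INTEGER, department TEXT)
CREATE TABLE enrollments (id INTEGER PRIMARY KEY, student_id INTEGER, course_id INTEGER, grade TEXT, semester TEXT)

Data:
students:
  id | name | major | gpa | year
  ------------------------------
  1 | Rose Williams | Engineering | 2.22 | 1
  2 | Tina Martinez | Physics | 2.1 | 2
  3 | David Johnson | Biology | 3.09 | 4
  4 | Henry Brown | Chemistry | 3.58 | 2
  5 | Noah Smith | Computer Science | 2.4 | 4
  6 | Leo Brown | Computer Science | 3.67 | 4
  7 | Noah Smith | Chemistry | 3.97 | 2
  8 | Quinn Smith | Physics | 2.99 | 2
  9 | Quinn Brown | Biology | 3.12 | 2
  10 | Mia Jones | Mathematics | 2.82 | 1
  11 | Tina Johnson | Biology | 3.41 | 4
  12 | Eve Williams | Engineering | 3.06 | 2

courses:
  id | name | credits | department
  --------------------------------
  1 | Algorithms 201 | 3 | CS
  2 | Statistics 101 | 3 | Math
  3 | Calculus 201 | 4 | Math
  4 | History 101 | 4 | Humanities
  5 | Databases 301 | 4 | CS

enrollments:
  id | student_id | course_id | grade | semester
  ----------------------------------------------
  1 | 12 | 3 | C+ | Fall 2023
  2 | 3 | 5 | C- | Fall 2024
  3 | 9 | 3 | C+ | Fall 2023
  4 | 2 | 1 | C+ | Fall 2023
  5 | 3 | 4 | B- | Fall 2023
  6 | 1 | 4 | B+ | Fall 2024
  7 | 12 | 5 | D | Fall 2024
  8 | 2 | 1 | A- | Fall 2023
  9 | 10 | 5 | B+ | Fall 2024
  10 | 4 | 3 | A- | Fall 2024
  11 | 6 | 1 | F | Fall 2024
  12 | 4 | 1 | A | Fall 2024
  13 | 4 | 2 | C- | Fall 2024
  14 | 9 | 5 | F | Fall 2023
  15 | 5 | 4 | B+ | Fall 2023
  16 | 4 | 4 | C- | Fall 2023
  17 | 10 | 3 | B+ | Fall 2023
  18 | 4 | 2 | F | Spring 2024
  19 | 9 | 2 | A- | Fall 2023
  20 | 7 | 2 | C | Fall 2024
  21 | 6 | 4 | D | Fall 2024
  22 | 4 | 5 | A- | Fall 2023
SELECT c.id, p.name AS student, c.grade FROM enrollments c JOIN students p ON c.student_id = p.id

Execution result:
id | student | grade
1 | Eve Williams | C+
2 | David Johnson | C-
3 | Quinn Brown | C+
4 | Tina Martinez | C+
5 | David Johnson | B-
6 | Rose Williams | B+
7 | Eve Williams | D
8 | Tina Martinez | A-
9 | Mia Jones | B+
10 | Henry Brown | A-
11 | Leo Brown | F
12 | Henry Brown | A
13 | Henry Brown | C-
14 | Quinn Brown | F
15 | Noah Smith | B+
16 | Henry Brown | C-
17 | Mia Jones | B+
18 | Henry Brown | F
19 | Quinn Brown | A-
20 | Noah Smith | C
21 | Leo Brown | D
22 | Henry Brown | A-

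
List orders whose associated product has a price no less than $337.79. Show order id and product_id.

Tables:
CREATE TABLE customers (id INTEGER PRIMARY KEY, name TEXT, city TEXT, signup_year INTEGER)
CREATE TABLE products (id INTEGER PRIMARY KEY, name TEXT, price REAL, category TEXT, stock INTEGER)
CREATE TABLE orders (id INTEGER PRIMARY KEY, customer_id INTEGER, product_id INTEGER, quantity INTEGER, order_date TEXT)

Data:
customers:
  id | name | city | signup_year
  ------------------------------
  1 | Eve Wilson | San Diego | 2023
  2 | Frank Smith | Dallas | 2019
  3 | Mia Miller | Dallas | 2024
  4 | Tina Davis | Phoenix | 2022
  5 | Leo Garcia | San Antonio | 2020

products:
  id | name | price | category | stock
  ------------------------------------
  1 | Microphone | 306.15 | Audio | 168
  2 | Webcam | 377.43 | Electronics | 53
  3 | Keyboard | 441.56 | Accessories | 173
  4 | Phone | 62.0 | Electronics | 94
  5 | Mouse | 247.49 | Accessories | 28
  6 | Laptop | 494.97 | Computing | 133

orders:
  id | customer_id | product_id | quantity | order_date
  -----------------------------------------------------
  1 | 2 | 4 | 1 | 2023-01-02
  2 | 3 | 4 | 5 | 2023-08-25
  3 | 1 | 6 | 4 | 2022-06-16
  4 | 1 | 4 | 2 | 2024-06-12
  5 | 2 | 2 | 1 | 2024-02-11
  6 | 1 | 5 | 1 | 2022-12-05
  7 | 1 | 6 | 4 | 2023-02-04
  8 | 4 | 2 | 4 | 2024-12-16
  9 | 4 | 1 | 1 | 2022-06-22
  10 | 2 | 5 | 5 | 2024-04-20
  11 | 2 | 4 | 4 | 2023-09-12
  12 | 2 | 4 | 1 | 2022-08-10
SELECT id, product_id FROM orders WHERE product_id IN (SELECT id FROM products WHERE price >= 337.79)

Execution result:
id | product_id
3 | 6
5 | 2
7 | 6
8 | 2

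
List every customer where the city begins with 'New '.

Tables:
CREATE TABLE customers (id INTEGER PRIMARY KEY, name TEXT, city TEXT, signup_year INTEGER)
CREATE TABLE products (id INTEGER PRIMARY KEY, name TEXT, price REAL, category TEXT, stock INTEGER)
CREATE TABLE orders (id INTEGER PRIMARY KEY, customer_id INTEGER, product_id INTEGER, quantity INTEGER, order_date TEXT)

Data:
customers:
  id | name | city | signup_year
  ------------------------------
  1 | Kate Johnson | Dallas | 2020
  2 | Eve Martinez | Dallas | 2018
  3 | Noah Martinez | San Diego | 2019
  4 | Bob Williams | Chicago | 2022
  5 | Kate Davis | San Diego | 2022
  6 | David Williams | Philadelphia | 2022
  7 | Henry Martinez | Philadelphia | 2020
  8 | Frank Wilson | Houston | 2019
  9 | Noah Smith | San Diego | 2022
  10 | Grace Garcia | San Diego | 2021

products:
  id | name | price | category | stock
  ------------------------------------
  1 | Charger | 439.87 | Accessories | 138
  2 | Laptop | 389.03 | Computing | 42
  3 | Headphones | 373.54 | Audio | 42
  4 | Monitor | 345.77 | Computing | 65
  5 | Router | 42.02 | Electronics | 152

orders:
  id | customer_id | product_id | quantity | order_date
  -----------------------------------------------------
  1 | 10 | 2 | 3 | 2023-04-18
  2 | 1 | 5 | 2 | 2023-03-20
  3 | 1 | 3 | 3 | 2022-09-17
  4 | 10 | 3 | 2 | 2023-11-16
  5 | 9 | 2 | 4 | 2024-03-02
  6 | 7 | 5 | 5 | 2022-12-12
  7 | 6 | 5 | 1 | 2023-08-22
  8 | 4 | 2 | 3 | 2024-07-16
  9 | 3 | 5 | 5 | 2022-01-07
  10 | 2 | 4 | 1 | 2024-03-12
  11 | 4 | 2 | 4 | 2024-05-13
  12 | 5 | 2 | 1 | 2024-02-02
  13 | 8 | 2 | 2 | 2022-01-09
SELECT name, city FROM customers WHERE city LIKE 'New %'

Execution result:
(no rows)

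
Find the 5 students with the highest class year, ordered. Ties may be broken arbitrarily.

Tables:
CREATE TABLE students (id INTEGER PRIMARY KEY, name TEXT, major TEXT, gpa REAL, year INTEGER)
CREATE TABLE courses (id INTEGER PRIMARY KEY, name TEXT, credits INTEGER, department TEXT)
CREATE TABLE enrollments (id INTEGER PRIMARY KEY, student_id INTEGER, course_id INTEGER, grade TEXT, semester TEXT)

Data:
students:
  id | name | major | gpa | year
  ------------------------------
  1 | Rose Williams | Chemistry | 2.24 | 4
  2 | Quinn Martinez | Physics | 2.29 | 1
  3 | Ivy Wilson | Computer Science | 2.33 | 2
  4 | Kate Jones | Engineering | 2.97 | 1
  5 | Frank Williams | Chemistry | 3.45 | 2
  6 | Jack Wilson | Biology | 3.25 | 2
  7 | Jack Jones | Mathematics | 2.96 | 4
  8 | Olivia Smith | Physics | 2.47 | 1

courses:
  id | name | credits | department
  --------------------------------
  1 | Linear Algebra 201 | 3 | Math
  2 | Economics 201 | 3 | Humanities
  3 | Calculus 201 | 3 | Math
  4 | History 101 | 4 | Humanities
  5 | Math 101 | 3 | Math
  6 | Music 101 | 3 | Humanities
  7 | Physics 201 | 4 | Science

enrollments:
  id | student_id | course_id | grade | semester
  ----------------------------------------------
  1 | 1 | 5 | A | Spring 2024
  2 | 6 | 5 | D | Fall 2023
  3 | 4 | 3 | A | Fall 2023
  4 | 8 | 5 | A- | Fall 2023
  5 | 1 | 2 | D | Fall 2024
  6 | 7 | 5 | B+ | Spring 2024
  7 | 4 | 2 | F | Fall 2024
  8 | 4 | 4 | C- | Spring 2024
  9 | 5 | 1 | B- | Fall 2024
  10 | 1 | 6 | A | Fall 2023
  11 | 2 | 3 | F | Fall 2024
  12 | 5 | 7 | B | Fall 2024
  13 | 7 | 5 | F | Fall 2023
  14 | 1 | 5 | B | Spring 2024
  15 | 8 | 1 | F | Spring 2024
SELECT name, year FROM students ORDER BY year DESC LIMIT 5

Execution result:
name | year
Rose Williams | 4
Jack Jones | 4
Ivy Wilson | 2
Frank Williams | 2
Jack Wilson | 2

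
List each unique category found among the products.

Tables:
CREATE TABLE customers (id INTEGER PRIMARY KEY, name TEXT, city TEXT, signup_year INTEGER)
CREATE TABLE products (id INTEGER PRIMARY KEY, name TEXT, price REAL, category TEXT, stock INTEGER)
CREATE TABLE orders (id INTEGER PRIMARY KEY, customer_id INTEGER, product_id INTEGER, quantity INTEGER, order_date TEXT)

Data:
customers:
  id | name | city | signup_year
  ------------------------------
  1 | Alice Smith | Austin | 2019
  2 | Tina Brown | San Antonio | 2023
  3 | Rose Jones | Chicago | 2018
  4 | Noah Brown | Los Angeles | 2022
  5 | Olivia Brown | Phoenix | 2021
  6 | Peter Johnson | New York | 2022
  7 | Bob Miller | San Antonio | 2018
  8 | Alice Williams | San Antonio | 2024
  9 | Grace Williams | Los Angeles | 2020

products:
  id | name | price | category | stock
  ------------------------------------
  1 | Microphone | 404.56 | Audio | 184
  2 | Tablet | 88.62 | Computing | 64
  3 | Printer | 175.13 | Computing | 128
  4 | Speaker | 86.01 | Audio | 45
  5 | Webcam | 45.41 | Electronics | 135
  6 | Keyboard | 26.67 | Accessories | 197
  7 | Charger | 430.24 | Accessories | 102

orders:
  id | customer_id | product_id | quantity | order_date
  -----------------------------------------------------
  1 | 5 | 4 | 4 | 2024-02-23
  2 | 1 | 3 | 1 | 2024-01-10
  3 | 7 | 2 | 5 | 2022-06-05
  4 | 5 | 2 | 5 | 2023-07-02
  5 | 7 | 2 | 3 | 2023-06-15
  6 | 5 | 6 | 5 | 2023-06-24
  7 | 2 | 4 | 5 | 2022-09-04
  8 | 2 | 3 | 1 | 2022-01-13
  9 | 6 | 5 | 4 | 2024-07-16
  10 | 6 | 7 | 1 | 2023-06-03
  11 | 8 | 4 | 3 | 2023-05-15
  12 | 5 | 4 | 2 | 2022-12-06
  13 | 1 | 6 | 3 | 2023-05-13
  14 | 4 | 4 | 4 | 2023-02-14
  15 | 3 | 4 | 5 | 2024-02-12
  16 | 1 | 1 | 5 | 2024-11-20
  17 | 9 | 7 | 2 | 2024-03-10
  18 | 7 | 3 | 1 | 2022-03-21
SELECT DISTINCT category FROM products

Execution result:
category
Audio
Computing
Electronics
Accessories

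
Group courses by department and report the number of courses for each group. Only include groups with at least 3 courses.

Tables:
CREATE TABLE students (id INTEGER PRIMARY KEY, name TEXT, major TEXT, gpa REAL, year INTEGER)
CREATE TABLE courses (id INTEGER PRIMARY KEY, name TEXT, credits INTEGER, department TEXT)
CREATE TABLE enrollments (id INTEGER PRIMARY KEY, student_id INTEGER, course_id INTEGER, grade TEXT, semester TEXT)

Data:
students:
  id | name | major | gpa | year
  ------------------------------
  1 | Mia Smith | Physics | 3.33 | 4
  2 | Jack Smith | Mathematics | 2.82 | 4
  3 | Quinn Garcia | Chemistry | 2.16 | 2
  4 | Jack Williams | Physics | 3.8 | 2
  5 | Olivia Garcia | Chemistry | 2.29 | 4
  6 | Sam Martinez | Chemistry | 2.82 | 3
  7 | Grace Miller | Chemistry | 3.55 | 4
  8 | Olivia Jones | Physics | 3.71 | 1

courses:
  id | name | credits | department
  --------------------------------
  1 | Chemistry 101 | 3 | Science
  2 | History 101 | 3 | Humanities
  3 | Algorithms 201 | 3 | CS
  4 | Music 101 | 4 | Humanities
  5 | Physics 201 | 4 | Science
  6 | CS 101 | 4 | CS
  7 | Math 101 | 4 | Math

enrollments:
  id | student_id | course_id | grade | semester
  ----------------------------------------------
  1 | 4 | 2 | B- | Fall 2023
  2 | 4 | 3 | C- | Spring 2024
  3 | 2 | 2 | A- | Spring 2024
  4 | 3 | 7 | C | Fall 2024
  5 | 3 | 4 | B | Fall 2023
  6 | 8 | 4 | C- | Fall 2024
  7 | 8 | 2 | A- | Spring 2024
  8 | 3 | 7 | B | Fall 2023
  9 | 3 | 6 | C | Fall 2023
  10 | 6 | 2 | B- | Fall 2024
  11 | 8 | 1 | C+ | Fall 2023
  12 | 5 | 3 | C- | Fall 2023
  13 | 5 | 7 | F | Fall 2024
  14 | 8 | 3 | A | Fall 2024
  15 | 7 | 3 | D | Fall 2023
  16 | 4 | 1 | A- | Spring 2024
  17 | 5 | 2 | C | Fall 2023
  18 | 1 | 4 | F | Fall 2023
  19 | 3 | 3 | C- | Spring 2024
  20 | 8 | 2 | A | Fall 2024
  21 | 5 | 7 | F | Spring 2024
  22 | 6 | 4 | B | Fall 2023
SELECT department, COUNT(*) AS n FROM courses GROUP BY department HAVING COUNT(*) >= 3

Execution result:
(no rows)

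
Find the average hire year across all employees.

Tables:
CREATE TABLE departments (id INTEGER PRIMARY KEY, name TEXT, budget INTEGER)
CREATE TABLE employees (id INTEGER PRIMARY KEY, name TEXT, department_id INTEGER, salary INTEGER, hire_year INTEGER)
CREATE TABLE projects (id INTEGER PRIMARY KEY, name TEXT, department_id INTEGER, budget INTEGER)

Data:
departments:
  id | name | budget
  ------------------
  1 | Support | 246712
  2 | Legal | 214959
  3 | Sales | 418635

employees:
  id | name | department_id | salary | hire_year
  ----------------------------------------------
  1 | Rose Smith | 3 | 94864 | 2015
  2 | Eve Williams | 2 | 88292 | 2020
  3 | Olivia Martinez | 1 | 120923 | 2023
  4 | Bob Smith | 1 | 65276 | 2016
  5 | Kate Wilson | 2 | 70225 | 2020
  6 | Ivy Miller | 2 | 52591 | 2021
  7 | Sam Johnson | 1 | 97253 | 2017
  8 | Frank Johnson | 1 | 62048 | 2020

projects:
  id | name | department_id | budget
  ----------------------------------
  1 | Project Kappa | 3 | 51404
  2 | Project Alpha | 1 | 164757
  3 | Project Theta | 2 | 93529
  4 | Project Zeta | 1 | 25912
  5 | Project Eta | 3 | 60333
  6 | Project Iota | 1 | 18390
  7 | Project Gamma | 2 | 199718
SELECT AVG(hire_year) FROM employees

Execution result:
2019.00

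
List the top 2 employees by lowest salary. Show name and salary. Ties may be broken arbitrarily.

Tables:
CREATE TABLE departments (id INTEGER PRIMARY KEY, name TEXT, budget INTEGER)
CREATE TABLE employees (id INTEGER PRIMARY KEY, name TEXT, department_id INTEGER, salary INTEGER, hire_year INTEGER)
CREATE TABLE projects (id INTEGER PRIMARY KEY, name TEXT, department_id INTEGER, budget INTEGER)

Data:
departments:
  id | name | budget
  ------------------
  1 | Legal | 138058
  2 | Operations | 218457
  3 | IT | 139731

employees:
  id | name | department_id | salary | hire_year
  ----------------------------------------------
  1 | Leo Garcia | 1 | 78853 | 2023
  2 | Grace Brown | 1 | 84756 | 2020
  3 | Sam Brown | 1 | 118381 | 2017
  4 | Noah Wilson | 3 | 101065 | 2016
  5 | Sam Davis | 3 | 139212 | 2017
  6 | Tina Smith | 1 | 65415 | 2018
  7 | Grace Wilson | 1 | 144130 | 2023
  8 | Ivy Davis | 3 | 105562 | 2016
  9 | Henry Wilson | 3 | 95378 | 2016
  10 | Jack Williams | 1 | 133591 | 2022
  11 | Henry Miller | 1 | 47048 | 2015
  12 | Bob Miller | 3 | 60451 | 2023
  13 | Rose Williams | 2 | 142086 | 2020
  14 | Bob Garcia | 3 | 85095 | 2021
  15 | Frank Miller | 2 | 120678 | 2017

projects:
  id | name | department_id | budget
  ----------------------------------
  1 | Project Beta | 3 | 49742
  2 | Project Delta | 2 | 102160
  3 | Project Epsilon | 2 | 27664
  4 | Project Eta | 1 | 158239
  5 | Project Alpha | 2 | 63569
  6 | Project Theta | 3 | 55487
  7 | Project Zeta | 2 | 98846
SELECT name, salary FROM employees ORDER BY salary ASC LIMIT 2

Execution result:
name | salary
Henry Miller | 47048
Bob Miller | 60451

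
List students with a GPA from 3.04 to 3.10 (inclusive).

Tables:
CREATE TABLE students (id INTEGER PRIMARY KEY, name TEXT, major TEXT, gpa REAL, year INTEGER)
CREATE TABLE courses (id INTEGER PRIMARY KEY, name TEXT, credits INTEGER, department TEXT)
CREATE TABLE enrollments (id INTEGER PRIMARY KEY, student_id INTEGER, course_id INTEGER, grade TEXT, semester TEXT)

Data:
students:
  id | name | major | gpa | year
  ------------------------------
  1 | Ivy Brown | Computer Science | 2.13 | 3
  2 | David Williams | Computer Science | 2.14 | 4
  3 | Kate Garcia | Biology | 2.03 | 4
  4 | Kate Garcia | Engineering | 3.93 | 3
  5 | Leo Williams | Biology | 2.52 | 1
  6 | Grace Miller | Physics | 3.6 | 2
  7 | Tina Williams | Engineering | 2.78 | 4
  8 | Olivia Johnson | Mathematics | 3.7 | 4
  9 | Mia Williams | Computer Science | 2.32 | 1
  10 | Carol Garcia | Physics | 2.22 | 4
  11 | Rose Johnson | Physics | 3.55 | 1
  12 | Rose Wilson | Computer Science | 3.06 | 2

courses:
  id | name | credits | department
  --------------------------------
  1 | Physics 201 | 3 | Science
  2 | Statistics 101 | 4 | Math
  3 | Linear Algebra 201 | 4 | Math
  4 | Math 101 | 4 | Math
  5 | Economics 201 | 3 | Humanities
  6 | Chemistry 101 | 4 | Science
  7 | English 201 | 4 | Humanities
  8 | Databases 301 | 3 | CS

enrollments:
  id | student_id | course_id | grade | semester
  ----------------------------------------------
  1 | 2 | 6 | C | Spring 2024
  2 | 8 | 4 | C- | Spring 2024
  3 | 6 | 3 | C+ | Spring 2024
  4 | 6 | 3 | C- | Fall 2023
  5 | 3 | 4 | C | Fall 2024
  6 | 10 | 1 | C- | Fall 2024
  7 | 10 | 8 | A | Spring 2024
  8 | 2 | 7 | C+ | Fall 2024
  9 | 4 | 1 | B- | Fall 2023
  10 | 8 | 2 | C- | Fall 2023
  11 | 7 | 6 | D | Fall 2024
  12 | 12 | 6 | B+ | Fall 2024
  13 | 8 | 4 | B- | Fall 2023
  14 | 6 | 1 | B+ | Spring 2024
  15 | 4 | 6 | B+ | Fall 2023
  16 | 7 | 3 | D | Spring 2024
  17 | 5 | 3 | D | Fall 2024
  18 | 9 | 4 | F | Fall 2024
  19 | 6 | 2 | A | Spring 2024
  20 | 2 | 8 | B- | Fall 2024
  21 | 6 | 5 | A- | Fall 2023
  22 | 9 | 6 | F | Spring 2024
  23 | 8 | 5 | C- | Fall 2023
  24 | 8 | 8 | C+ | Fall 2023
SELECT name, gpa FROM students WHERE gpa BETWEEN 3.04 AND 3.1

Execution result:
name | gpa
Rose Wilson | 3.06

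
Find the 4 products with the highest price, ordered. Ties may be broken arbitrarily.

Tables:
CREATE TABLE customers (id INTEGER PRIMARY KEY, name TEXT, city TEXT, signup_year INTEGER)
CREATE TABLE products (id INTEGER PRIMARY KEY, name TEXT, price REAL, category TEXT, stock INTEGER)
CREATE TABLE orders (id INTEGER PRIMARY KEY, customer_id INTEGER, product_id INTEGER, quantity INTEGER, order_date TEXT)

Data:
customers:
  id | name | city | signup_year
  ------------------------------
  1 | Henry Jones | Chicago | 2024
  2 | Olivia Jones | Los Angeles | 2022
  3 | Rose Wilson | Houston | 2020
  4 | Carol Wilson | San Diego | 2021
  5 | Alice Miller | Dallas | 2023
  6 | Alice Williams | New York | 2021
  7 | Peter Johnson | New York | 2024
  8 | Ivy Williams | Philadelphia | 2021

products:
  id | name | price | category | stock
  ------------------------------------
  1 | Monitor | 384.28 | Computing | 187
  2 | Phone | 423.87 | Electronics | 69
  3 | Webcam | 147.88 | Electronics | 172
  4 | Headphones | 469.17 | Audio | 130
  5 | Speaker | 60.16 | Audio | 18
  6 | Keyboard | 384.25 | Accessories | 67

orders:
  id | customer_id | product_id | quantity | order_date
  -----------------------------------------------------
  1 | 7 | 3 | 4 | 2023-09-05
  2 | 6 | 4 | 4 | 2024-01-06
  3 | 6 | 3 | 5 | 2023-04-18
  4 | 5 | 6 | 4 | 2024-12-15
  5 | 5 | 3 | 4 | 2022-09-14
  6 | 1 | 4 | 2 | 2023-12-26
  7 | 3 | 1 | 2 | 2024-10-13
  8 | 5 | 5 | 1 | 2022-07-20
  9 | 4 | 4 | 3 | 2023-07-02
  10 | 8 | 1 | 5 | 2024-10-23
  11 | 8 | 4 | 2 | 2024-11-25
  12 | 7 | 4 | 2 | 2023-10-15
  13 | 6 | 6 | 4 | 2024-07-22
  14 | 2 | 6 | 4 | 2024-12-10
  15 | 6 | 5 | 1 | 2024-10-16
SELECT name, price FROM products ORDER BY price DESC LIMIT 4

Execution result:
name | price
Headphones | 469.17
Phone | 423.87
Monitor | 384.28
Keyboard | 384.25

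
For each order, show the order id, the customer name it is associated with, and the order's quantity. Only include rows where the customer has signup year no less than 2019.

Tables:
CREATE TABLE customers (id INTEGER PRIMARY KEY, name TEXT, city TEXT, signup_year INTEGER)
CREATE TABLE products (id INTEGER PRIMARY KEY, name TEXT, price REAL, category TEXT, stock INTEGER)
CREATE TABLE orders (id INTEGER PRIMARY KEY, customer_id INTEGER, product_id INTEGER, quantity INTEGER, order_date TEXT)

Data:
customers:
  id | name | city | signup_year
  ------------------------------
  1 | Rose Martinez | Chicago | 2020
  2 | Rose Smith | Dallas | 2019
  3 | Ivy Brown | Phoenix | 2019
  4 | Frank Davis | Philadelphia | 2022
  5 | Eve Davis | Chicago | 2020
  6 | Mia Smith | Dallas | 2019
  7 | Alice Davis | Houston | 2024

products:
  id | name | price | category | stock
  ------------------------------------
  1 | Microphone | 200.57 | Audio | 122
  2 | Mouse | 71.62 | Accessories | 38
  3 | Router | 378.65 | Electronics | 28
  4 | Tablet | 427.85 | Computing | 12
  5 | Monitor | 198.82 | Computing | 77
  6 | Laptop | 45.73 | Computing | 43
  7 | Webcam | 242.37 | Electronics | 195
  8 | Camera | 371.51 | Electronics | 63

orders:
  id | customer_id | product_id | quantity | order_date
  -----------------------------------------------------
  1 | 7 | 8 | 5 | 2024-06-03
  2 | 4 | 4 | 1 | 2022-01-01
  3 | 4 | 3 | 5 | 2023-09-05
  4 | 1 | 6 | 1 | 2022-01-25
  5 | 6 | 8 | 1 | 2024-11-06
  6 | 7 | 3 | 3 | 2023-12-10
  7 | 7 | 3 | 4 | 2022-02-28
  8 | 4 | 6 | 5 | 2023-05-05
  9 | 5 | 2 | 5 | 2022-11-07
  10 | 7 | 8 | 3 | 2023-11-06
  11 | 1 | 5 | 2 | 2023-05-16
SELECT c.id, p.name AS customer, c.quantity FROM orders c JOIN customers p ON c.customer_id = p.id WHERE p.signup_year >= 2019

Execution result:
id | customer | quantity
1 | Alice Davis | 5
2 | Frank Davis | 1
3 | Frank Davis | 5
4 | Rose Martinez | 1
5 | Mia Smith | 1
6 | Alice Davis | 3
7 | Alice Davis | 4
8 | Frank Davis | 5
9 | Eve Davis | 5
10 | Alice Davis | 3
11 | Rose Martinez | 2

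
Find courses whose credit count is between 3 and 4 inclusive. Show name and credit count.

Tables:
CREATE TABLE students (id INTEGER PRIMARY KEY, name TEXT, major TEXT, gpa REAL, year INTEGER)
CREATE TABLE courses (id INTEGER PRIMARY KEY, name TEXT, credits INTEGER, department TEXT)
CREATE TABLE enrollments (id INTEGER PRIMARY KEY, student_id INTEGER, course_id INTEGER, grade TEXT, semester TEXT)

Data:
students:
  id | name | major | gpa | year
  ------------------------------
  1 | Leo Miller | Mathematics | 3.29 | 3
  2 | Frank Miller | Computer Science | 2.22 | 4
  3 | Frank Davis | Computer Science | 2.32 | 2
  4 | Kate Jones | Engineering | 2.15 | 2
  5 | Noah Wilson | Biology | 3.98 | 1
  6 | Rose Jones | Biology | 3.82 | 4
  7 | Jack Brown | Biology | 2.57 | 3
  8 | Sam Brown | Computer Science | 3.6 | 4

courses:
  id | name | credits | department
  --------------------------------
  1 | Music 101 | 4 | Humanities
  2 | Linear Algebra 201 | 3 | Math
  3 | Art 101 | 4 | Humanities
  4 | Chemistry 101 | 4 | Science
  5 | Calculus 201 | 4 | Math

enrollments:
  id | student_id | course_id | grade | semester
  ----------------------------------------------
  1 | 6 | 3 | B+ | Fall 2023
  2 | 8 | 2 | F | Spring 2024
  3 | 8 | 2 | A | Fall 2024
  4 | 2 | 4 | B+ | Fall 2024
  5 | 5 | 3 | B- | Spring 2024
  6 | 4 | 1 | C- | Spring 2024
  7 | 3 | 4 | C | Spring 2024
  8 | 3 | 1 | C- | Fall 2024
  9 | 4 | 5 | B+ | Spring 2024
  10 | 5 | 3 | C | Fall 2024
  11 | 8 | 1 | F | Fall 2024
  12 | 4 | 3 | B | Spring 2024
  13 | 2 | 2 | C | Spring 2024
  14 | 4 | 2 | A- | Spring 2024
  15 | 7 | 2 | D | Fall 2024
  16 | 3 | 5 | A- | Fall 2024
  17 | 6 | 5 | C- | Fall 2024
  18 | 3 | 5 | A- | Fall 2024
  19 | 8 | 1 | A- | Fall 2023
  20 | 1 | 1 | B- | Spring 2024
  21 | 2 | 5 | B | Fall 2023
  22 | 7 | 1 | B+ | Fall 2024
SELECT name, credits FROM courses WHERE credits BETWEEN 3 AND 4

Execution result:
name | credits
Music 101 | 4
Linear Algebra 201 | 3
Art 101 | 4
Chemistry 101 | 4
Calculus 201 | 4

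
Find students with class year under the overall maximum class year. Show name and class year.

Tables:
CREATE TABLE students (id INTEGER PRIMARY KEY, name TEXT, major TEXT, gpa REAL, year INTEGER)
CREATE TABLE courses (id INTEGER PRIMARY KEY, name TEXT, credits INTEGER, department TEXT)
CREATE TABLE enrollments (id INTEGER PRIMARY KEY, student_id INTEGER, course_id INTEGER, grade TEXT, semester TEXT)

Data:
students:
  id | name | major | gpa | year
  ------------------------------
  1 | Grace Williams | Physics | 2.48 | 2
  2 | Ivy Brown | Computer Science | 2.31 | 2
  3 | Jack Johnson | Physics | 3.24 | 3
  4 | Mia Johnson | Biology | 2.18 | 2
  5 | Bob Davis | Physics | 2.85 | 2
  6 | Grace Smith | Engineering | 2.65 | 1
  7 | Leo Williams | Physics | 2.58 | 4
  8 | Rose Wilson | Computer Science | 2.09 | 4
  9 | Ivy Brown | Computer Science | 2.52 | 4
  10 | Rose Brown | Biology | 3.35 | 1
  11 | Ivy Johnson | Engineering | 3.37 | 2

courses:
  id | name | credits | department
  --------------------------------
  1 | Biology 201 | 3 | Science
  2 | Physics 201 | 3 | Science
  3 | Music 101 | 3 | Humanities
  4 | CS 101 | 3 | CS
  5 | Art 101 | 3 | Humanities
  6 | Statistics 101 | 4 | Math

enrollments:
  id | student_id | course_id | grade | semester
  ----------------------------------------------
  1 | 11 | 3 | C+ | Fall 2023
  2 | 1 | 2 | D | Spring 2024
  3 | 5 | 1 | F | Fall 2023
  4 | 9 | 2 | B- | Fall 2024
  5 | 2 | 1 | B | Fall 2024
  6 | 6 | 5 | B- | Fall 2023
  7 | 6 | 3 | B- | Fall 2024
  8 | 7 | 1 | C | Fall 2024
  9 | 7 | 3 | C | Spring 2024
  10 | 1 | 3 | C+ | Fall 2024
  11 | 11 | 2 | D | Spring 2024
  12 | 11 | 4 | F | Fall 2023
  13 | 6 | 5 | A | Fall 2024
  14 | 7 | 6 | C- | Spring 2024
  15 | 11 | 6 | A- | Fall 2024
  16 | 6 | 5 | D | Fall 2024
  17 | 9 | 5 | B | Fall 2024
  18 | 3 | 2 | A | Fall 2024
SELECT name, year FROM students WHERE year < (SELECT MAX(year) FROM students)

Execution result:
name | year
Grace Williams | 2
Ivy Brown | 2
Jack Johnson | 3
Mia Johnson | 2
Bob Davis | 2
Grace Smith | 1
Rose Brown | 1
Ivy Johnson | 2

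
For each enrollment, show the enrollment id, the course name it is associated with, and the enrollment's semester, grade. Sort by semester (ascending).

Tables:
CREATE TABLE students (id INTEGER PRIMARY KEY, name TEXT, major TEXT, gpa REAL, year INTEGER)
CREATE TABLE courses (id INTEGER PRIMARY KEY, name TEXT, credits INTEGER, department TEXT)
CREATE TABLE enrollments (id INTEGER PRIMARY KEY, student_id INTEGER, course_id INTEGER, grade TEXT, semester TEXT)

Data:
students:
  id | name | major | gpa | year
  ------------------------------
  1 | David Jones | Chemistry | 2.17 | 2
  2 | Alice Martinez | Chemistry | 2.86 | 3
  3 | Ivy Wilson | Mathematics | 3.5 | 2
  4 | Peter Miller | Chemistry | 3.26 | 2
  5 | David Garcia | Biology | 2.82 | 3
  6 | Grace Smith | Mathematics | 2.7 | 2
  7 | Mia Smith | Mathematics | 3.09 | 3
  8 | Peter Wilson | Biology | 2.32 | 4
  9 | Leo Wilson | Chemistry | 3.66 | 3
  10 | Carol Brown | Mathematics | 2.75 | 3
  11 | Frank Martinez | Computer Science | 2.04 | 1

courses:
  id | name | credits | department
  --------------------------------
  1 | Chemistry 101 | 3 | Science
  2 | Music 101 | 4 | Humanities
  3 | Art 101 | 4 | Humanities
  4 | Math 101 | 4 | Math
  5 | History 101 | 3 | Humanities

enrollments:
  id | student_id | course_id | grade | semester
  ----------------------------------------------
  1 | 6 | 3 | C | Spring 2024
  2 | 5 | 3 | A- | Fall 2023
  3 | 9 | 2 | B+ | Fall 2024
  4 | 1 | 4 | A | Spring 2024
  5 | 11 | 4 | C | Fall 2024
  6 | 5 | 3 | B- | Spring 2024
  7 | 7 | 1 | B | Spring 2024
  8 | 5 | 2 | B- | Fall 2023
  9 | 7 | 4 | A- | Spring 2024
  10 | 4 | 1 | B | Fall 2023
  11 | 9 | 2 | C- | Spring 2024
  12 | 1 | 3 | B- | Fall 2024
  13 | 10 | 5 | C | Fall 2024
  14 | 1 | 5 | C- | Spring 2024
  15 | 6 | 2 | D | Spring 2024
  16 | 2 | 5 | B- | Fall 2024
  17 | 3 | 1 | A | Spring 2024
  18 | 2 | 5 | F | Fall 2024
SELECT c.id, p.name AS course, c.semester, c.grade FROM enrollments c JOIN courses p ON c.course_id = p.id ORDER BY c.semester ASC

Execution result:
id | course | semester | grade
2 | Art 101 | Fall 2023 | A-
8 | Music 101 | Fall 2023 | B-
10 | Chemistry 101 | Fall 2023 | B
3 | Music 101 | Fall 2024 | B+
5 | Math 101 | Fall 2024 | C
12 | Art 101 | Fall 2024 | B-
13 | History 101 | Fall 2024 | C
16 | History 101 | Fall 2024 | B-
18 | History 101 | Fall 2024 | F
1 | Art 101 | Spring 2024 | C
4 | Math 101 | Spring 2024 | A
6 | Art 101 | Spring 2024 | B-
7 | Chemistry 101 | Spring 2024 | B
9 | Math 101 | Spring 2024 | A-
11 | Music 101 | Spring 2024 | C-
14 | History 101 | Spring 2024 | C-
15 | Music 101 | Spring 2024 | D
17 | Chemistry 101 | Spring 2024 | A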